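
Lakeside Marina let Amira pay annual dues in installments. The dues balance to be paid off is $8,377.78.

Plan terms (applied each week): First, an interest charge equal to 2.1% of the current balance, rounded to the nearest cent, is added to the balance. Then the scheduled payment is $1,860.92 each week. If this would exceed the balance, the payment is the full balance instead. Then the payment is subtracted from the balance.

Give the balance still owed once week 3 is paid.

$3,215.92

# | Opening | Interest | Payment | End bal
1 | $8,377.78 | $175.93 | $1,860.92 | $6,692.79
2 | $6,692.79 | $140.55 | $1,860.92 | $4,972.42
3 | $4,972.42 | $104.42 | $1,860.92 | $3,215.92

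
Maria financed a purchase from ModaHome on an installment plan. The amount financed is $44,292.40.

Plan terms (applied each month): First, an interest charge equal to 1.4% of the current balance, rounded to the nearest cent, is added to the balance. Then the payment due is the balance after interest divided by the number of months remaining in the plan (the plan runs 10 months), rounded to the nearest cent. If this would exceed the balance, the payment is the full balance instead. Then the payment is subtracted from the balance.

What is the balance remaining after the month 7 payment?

Month 1: $44,292.40 +$620.09 interest = $44,912.49; pay $4,491.25 → $40,421.24
Month 2: $40,421.24 +$565.90 interest = $40,987.14; pay $4,554.13 → $36,433.01
Month 3: $36,433.01 +$510.06 interest = $36,943.07; pay $4,617.88 → $32,325.19
Month 4: $32,325.19 +$452.55 interest = $32,777.74; pay $4,682.53 → $28,095.21
Month 5: $28,095.21 +$393.33 interest = $28,488.54; pay $4,748.09 → $23,740.45
Month 6: $23,740.45 +$332.37 interest = $24,072.82; pay $4,814.56 → $19,258.26
Month 7: $19,258.26 +$269.62 interest = $19,527.88; pay $4,881.97 → $14,645.91

$14,645.91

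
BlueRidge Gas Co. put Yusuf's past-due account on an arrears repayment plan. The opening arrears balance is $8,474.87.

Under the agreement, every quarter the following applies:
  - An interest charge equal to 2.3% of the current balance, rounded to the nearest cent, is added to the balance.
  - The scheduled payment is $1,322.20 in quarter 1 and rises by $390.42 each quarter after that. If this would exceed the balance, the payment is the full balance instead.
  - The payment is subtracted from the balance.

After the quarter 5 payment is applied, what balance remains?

Quarter 1: opening $8,474.87; interest $194.92 → $8,669.79; payment $1,322.20; balance $7,347.59
Quarter 2: opening $7,347.59; interest $168.99 → $7,516.58; payment $1,712.62; balance $5,803.96
Quarter 3: opening $5,803.96; interest $133.49 → $5,937.45; payment $2,103.04; balance $3,834.41
Quarter 4: opening $3,834.41; interest $88.19 → $3,922.60; payment $2,493.46; balance $1,429.14
Quarter 5: opening $1,429.14; interest $32.87 → $1,462.01; payment $1,462.01; balance $0.00

$0.00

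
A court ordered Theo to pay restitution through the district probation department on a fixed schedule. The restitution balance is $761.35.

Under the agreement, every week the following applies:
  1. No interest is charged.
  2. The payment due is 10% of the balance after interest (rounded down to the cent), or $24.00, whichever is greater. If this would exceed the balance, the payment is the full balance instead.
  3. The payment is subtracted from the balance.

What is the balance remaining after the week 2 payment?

# | Opening | Payment | End bal
1 | $761.35 | $76.13 | $685.22
2 | $685.22 | $68.52 | $616.70

$616.70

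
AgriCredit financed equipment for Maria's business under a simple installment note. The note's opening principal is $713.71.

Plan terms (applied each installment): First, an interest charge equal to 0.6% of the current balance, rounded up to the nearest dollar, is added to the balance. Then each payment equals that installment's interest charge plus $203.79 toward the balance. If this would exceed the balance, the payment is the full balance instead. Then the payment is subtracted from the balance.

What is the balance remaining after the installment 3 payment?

$102.34

Installment 1: opening $713.71; interest $5.00 → $718.71; payment $208.79; balance $509.92
Installment 2: opening $509.92; interest $4.00 → $513.92; payment $207.79; balance $306.13
Installment 3: opening $306.13; interest $2.00 → $308.13; payment $205.79; balance $102.34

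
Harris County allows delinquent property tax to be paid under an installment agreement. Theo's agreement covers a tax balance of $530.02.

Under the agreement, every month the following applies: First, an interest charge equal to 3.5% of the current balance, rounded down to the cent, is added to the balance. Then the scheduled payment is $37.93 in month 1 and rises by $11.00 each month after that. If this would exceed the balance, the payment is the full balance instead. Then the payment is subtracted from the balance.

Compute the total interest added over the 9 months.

Month 1: opening $530.02; interest $18.55 → $548.57; payment $37.93; balance $510.64
Month 2: opening $510.64; interest $17.87 → $528.51; payment $48.93; balance $479.58
Month 3: opening $479.58; interest $16.78 → $496.36; payment $59.93; balance $436.43
Month 4: opening $436.43; interest $15.27 → $451.70; payment $70.93; balance $380.77
Month 5: opening $380.77; interest $13.32 → $394.09; payment $81.93; balance $312.16
Month 6: opening $312.16; interest $10.92 → $323.08; payment $92.93; balance $230.15
Month 7: opening $230.15; interest $8.05 → $238.20; payment $103.93; balance $134.27
Month 8: opening $134.27; interest $4.69 → $138.96; payment $114.93; balance $24.03
Month 9: opening $24.03; interest $0.84 → $24.87; payment $24.87; balance $0.00
Total interest: $18.55 + $17.87 + $16.78 + $15.27 + $13.32 + $10.92 + $8.05 + $4.69 + $0.84 = $106.29

$106.29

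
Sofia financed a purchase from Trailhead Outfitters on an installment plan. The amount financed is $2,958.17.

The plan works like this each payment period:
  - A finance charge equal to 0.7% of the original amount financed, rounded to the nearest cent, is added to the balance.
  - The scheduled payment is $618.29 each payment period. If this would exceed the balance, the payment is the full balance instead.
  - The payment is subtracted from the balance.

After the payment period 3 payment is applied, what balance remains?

$1,165.43

Payment period 1: $2,958.17 +$20.71 interest = $2,978.88; pay $618.29 → $2,360.59
Payment period 2: $2,360.59 +$20.71 interest = $2,381.30; pay $618.29 → $1,763.01
Payment period 3: $1,763.01 +$20.71 interest = $1,783.72; pay $618.29 → $1,165.43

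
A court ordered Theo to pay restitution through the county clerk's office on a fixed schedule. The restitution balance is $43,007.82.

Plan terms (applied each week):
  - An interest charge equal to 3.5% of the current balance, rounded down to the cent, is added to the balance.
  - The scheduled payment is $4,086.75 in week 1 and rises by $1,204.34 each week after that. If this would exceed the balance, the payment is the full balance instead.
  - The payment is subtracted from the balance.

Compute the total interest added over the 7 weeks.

$6,996.81

Week 1: $43,007.82 +$1,505.27 interest = $44,513.09; pay $4,086.75 → $40,426.34
Week 2: $40,426.34 +$1,414.92 interest = $41,841.26; pay $5,291.09 → $36,550.17
Week 3: $36,550.17 +$1,279.25 interest = $37,829.42; pay $6,495.43 → $31,333.99
Week 4: $31,333.99 +$1,096.68 interest = $32,430.67; pay $7,699.77 → $24,730.90
Week 5: $24,730.90 +$865.58 interest = $25,596.48; pay $8,904.11 → $16,692.37
Week 6: $16,692.37 +$584.23 interest = $17,276.60; pay $10,108.45 → $7,168.15
Week 7: $7,168.15 +$250.88 interest = $7,419.03; pay $7,419.03 → $0.00
Total interest: $1,505.27 + $1,414.92 + $1,279.25 + $1,096.68 + $865.58 + $584.23 + $250.88 = $6,996.81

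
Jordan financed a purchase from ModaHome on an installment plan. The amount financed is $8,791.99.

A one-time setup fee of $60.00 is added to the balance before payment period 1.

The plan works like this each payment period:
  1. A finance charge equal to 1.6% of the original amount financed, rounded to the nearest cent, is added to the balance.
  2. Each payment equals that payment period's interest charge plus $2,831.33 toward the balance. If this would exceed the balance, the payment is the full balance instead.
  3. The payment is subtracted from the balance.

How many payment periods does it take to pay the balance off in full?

4

Payment period 1: $8,851.99 +$140.67 interest = $8,992.66; pay $2,972.00 → $6,020.66
Payment period 2: $6,020.66 +$140.67 interest = $6,161.33; pay $2,972.00 → $3,189.33
Payment period 3: $3,189.33 +$140.67 interest = $3,330.00; pay $2,972.00 → $358.00
Payment period 4: $358.00 +$140.67 interest = $498.67; pay $498.67 → $0.00
Balance reaches $0.00 in payment period 4.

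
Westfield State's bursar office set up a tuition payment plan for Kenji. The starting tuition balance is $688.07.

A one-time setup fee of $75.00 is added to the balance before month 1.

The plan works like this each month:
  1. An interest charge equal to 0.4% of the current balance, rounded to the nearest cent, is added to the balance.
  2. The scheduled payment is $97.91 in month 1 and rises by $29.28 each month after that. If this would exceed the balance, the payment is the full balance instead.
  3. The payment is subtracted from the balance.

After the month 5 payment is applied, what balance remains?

Month 1: opening $763.07; interest $3.05 → $766.12; payment $97.91; balance $668.21
Month 2: opening $668.21; interest $2.67 → $670.88; payment $127.19; balance $543.69
Month 3: opening $543.69; interest $2.17 → $545.86; payment $156.47; balance $389.39
Month 4: opening $389.39; interest $1.56 → $390.95; payment $185.75; balance $205.20
Month 5: opening $205.20; interest $0.82 → $206.02; payment $206.02; balance $0.00

$0.00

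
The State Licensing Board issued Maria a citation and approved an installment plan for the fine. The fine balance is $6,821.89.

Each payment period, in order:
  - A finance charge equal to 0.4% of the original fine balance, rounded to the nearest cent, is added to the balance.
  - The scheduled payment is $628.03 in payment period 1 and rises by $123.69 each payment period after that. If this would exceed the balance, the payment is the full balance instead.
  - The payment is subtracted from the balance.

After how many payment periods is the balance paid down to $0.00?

Payment period 1: $6,821.89 +$27.29 interest = $6,849.18; pay $628.03 → $6,221.15
Payment period 2: $6,221.15 +$27.29 interest = $6,248.44; pay $751.72 → $5,496.72
Payment period 3: $5,496.72 +$27.29 interest = $5,524.01; pay $875.41 → $4,648.60
Payment period 4: $4,648.60 +$27.29 interest = $4,675.89; pay $999.10 → $3,676.79
Payment period 5: $3,676.79 +$27.29 interest = $3,704.08; pay $1,122.79 → $2,581.29
Payment period 6: $2,581.29 +$27.29 interest = $2,608.58; pay $1,246.48 → $1,362.10
Payment period 7: $1,362.10 +$27.29 interest = $1,389.39; pay $1,370.17 → $19.22
Payment period 8: $19.22 +$27.29 interest = $46.51; pay $46.51 → $0.00
Balance reaches $0.00 in payment period 8.

8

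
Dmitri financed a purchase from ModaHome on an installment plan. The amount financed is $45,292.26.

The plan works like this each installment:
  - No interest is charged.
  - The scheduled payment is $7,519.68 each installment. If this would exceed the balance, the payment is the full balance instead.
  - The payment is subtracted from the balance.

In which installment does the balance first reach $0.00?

Installment 1: $45,292.26 − $7,519.68 → $37,772.58
Installment 2: $37,772.58 − $7,519.68 → $30,252.90
Installment 3: $30,252.90 − $7,519.68 → $22,733.22
Installment 4: $22,733.22 − $7,519.68 → $15,213.54
Installment 5: $15,213.54 − $7,519.68 → $7,693.86
Installment 6: $7,693.86 − $7,519.68 → $174.18
Installment 7: $174.18 − $174.18 → $0.00
Balance reaches $0.00 in installment 7.

7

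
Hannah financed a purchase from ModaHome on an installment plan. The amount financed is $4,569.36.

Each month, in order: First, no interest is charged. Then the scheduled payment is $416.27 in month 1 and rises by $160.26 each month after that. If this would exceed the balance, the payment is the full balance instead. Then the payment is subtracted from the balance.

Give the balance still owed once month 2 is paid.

$3,576.56

# | Opening | Payment | End bal
1 | $4,569.36 | $416.27 | $4,153.09
2 | $4,153.09 | $576.53 | $3,576.56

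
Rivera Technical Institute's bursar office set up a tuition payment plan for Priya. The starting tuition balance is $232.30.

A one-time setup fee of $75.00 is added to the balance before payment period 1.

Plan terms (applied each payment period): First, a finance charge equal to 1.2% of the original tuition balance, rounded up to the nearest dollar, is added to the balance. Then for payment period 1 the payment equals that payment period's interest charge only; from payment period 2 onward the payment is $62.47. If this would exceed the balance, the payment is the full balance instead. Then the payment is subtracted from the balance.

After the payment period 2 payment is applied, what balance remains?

# | Opening | Interest | Payment | End bal
1 | $307.30 | $3.00 | $3.00 | $307.30
2 | $307.30 | $3.00 | $62.47 | $247.83

$247.83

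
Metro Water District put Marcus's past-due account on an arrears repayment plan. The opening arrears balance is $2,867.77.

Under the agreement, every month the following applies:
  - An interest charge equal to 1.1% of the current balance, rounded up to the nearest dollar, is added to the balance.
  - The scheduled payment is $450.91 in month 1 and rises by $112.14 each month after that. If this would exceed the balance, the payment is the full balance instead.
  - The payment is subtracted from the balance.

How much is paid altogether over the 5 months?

$2,968.77

Month 1: $2,867.77 +$32.00 interest = $2,899.77; pay $450.91 → $2,448.86
Month 2: $2,448.86 +$27.00 interest = $2,475.86; pay $563.05 → $1,912.81
Month 3: $1,912.81 +$22.00 interest = $1,934.81; pay $675.19 → $1,259.62
Month 4: $1,259.62 +$14.00 interest = $1,273.62; pay $787.33 → $486.29
Month 5: $486.29 +$6.00 interest = $492.29; pay $492.29 → $0.00
Total paid: $2,968.77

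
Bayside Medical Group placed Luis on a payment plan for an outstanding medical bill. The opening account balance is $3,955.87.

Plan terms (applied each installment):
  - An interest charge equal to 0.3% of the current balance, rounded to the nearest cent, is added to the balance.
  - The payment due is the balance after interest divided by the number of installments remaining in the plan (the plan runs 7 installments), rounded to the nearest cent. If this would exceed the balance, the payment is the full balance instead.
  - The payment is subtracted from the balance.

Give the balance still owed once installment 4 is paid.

Installment 1: opening $3,955.87; interest $11.87 → $3,967.74; payment $566.82; balance $3,400.92
Installment 2: opening $3,400.92; interest $10.20 → $3,411.12; payment $568.52; balance $2,842.60
Installment 3: opening $2,842.60; interest $8.53 → $2,851.13; payment $570.23; balance $2,280.90
Installment 4: opening $2,280.90; interest $6.84 → $2,287.74; payment $571.94; balance $1,715.80

$1,715.80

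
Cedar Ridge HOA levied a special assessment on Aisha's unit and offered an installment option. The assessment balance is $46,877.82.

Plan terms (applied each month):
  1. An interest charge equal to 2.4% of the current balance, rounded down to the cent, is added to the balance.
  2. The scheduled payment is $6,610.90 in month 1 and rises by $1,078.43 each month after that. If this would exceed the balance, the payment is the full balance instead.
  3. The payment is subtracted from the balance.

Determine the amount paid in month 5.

$10,924.62

Month 1: opening $46,877.82; interest $1,125.06 → $48,002.88; payment $6,610.90; balance $41,391.98
Month 2: opening $41,391.98; interest $993.40 → $42,385.38; payment $7,689.33; balance $34,696.05
Month 3: opening $34,696.05; interest $832.70 → $35,528.75; payment $8,767.76; balance $26,760.99
Month 4: opening $26,760.99; interest $642.26 → $27,403.25; payment $9,846.19; balance $17,557.06
Month 5: opening $17,557.06; interest $421.36 → $17,978.42; payment $10,924.62; balance $7,053.80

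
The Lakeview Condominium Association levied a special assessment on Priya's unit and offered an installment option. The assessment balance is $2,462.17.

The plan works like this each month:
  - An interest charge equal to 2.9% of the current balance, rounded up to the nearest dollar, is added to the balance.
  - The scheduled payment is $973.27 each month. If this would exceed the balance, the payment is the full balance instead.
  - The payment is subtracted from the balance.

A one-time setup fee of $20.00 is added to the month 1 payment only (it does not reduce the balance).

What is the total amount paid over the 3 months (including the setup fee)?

# | Opening | Interest | Payment | Fee | End bal
1 | $2,462.17 | $72.00 | $973.27 | $20.00 | $1,560.90
2 | $1,560.90 | $46.00 | $973.27 | — | $633.63
3 | $633.63 | $19.00 | $652.63 | — | $0.00
Total paid: $2,619.17

$2,619.17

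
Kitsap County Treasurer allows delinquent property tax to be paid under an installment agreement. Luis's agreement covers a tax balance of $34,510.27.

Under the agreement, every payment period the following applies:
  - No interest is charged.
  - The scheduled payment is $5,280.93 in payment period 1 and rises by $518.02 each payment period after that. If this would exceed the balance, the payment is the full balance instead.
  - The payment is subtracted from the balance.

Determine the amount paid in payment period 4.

$6,834.99

Payment period 1: opening $34,510.27; payment $5,280.93; balance $29,229.34
Payment period 2: opening $29,229.34; payment $5,798.95; balance $23,430.39
Payment period 3: opening $23,430.39; payment $6,316.97; balance $17,113.42
Payment period 4: opening $17,113.42; payment $6,834.99; balance $10,278.43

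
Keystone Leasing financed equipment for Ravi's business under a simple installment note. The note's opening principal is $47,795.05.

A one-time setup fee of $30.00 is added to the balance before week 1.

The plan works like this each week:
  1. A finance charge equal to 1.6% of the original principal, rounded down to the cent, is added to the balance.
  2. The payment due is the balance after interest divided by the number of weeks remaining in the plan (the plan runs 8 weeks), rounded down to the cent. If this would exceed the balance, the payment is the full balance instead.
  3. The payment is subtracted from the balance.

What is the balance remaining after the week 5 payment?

$19,963.65

Week 1: opening $47,825.05; interest $764.72 → $48,589.77; payment $6,073.72; balance $42,516.05
Week 2: opening $42,516.05; interest $764.72 → $43,280.77; payment $6,182.96; balance $37,097.81
Week 3: opening $37,097.81; interest $764.72 → $37,862.53; payment $6,310.42; balance $31,552.11
Week 4: opening $31,552.11; interest $764.72 → $32,316.83; payment $6,463.36; balance $25,853.47
Week 5: opening $25,853.47; interest $764.72 → $26,618.19; payment $6,654.54; balance $19,963.65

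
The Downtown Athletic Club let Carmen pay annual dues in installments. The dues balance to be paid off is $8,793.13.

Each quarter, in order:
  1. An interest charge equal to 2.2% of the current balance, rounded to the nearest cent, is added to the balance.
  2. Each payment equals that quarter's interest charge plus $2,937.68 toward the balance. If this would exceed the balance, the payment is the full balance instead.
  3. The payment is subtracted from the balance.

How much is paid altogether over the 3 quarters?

$9,179.59

Quarter 1: opening $8,793.13; interest $193.45 → $8,986.58; payment $3,131.13; balance $5,855.45
Quarter 2: opening $5,855.45; interest $128.82 → $5,984.27; payment $3,066.50; balance $2,917.77
Quarter 3: opening $2,917.77; interest $64.19 → $2,981.96; payment $2,981.96; balance $0.00
Total paid: $9,179.59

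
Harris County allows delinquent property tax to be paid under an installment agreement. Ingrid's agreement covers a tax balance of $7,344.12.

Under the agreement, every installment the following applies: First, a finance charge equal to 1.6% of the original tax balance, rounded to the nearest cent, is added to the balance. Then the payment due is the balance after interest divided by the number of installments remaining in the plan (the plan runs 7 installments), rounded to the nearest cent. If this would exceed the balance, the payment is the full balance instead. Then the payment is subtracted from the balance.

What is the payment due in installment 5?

Installment 1: $7,344.12 +$117.51 interest = $7,461.63; pay $1,065.95 → $6,395.68
Installment 2: $6,395.68 +$117.51 interest = $6,513.19; pay $1,085.53 → $5,427.66
Installment 3: $5,427.66 +$117.51 interest = $5,545.17; pay $1,109.03 → $4,436.14
Installment 4: $4,436.14 +$117.51 interest = $4,553.65; pay $1,138.41 → $3,415.24
Installment 5: $3,415.24 +$117.51 interest = $3,532.75; pay $1,177.58 → $2,355.17

$1,177.58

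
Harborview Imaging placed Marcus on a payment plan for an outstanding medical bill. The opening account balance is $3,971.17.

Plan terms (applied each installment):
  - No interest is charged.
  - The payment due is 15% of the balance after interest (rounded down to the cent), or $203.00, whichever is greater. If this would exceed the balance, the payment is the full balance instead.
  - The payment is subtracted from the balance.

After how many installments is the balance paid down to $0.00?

Installment 1: opening $3,971.17; payment $595.67; balance $3,375.50
Installment 2: opening $3,375.50; payment $506.32; balance $2,869.18
Installment 3: opening $2,869.18; payment $430.37; balance $2,438.81
Installment 4: opening $2,438.81; payment $365.82; balance $2,072.99
Installment 5: opening $2,072.99; payment $310.94; balance $1,762.05
Installment 6: opening $1,762.05; payment $264.30; balance $1,497.75
Installment 7: opening $1,497.75; payment $224.66; balance $1,273.09
Installment 8: opening $1,273.09; payment $203.00; balance $1,070.09
Installment 9: opening $1,070.09; payment $203.00; balance $867.09
Installment 10: opening $867.09; payment $203.00; balance $664.09
Installment 11: opening $664.09; payment $203.00; balance $461.09
Installment 12: opening $461.09; payment $203.00; balance $258.09
Installment 13: opening $258.09; payment $203.00; balance $55.09
Installment 14: opening $55.09; payment $55.09; balance $0.00
Balance reaches $0.00 in installment 14.

14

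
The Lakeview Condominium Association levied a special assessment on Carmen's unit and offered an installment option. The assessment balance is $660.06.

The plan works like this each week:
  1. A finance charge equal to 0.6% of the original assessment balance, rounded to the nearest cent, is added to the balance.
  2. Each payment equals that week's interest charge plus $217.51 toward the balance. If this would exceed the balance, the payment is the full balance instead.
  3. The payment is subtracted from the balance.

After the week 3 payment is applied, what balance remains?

# | Opening | Interest | Payment | End bal
1 | $660.06 | $3.96 | $221.47 | $442.55
2 | $442.55 | $3.96 | $221.47 | $225.04
3 | $225.04 | $3.96 | $221.47 | $7.53

$7.53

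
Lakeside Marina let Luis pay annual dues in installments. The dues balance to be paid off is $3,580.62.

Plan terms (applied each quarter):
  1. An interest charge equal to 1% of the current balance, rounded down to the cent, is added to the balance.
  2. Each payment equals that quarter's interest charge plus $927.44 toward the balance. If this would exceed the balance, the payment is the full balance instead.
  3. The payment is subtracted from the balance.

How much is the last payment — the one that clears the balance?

Quarter 1: opening $3,580.62; interest $35.80 → $3,616.42; payment $963.24; balance $2,653.18
Quarter 2: opening $2,653.18; interest $26.53 → $2,679.71; payment $953.97; balance $1,725.74
Quarter 3: opening $1,725.74; interest $17.25 → $1,742.99; payment $944.69; balance $798.30
Quarter 4: opening $798.30; interest $7.98 → $806.28; payment $806.28; balance $0.00

$806.28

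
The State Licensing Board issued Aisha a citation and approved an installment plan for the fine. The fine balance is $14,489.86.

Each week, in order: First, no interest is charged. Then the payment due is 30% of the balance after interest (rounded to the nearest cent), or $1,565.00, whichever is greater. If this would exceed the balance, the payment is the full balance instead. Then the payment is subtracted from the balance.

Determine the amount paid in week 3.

# | Opening | Payment | End bal
1 | $14,489.86 | $4,346.96 | $10,142.90
2 | $10,142.90 | $3,042.87 | $7,100.03
3 | $7,100.03 | $2,130.01 | $4,970.02

$2,130.01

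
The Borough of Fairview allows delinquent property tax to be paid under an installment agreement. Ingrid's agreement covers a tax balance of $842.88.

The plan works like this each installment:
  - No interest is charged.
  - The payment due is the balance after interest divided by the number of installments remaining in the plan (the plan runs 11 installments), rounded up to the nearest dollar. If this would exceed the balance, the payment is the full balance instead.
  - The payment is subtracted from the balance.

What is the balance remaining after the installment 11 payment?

Installment 1: opening $842.88; payment $77.00; balance $765.88
Installment 2: opening $765.88; payment $77.00; balance $688.88
Installment 3: opening $688.88; payment $77.00; balance $611.88
Installment 4: opening $611.88; payment $77.00; balance $534.88
Installment 5: opening $534.88; payment $77.00; balance $457.88
Installment 6: opening $457.88; payment $77.00; balance $380.88
Installment 7: opening $380.88; payment $77.00; balance $303.88
Installment 8: opening $303.88; payment $76.00; balance $227.88
Installment 9: opening $227.88; payment $76.00; balance $151.88
Installment 10: opening $151.88; payment $76.00; balance $75.88
Installment 11: opening $75.88; payment $75.88; balance $0.00

$0.00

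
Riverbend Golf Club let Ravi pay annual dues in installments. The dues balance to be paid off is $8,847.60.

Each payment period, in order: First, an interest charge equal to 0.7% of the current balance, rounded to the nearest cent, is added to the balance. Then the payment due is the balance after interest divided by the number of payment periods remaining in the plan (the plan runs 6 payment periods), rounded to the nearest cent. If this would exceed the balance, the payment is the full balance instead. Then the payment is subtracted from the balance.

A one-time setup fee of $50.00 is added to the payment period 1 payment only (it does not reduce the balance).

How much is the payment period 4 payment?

$1,516.32

Payment period 1: $8,847.60 +$61.93 interest = $8,909.53; pay $1,484.92 (+ $50.00 fee) → $7,424.61
Payment period 2: $7,424.61 +$51.97 interest = $7,476.58; pay $1,495.32 → $5,981.26
Payment period 3: $5,981.26 +$41.87 interest = $6,023.13; pay $1,505.78 → $4,517.35
Payment period 4: $4,517.35 +$31.62 interest = $4,548.97; pay $1,516.32 → $3,032.65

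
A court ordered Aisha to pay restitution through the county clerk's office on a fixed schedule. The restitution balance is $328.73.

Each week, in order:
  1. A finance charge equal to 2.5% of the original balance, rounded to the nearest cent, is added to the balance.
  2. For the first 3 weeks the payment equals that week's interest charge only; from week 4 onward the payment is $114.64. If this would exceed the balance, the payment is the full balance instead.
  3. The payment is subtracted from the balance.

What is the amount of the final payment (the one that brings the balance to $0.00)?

$17.69

Week 1: opening $328.73; interest $8.22 → $336.95; payment $8.22; balance $328.73
Week 2: opening $328.73; interest $8.22 → $336.95; payment $8.22; balance $328.73
Week 3: opening $328.73; interest $8.22 → $336.95; payment $8.22; balance $328.73
Week 4: opening $328.73; interest $8.22 → $336.95; payment $114.64; balance $222.31
Week 5: opening $222.31; interest $8.22 → $230.53; payment $114.64; balance $115.89
Week 6: opening $115.89; interest $8.22 → $124.11; payment $114.64; balance $9.47
Week 7: opening $9.47; interest $8.22 → $17.69; payment $17.69; balance $0.00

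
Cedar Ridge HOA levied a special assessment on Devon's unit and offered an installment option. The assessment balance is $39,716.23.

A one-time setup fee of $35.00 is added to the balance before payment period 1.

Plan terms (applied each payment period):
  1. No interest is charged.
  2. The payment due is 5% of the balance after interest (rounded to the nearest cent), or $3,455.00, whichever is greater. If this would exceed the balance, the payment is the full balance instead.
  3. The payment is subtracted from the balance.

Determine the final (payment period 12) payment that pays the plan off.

Payment period 1: opening $39,751.23; payment $3,455.00; balance $36,296.23
Payment period 2: opening $36,296.23; payment $3,455.00; balance $32,841.23
Payment period 3: opening $32,841.23; payment $3,455.00; balance $29,386.23
Payment period 4: opening $29,386.23; payment $3,455.00; balance $25,931.23
Payment period 5: opening $25,931.23; payment $3,455.00; balance $22,476.23
Payment period 6: opening $22,476.23; payment $3,455.00; balance $19,021.23
Payment period 7: opening $19,021.23; payment $3,455.00; balance $15,566.23
Payment period 8: opening $15,566.23; payment $3,455.00; balance $12,111.23
Payment period 9: opening $12,111.23; payment $3,455.00; balance $8,656.23
Payment period 10: opening $8,656.23; payment $3,455.00; balance $5,201.23
Payment period 11: opening $5,201.23; payment $3,455.00; balance $1,746.23
Payment period 12: opening $1,746.23; payment $1,746.23; balance $0.00

$1,746.23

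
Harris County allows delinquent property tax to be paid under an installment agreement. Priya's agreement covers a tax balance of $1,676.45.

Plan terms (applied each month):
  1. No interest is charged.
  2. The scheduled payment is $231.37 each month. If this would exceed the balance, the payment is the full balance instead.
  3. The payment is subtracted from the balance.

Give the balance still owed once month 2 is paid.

$1,213.71

Month 1: opening $1,676.45; payment $231.37; balance $1,445.08
Month 2: opening $1,445.08; payment $231.37; balance $1,213.71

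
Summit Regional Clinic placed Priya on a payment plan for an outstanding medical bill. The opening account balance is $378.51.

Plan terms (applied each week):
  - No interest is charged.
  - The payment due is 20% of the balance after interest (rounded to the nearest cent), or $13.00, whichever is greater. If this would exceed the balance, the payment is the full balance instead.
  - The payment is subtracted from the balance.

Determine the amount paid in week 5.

$31.01

Week 1: $378.51 − $75.70 → $302.81
Week 2: $302.81 − $60.56 → $242.25
Week 3: $242.25 − $48.45 → $193.80
Week 4: $193.80 − $38.76 → $155.04
Week 5: $155.04 − $31.01 → $124.03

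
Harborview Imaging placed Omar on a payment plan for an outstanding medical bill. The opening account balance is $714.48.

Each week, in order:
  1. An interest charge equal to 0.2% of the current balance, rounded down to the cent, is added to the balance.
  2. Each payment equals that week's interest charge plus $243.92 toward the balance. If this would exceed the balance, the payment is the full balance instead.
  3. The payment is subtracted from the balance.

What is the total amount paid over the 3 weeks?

Week 1: opening $714.48; interest $1.42 → $715.90; payment $245.34; balance $470.56
Week 2: opening $470.56; interest $0.94 → $471.50; payment $244.86; balance $226.64
Week 3: opening $226.64; interest $0.45 → $227.09; payment $227.09; balance $0.00
Total paid: $717.29

$717.29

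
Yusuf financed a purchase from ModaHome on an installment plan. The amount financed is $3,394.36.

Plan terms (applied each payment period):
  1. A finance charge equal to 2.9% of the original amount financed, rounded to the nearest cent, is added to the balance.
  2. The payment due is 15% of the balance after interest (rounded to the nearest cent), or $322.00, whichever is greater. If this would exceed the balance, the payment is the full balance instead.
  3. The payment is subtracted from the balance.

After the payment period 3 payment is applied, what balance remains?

# | Opening | Interest | Payment | End bal
1 | $3,394.36 | $98.44 | $523.92 | $2,968.88
2 | $2,968.88 | $98.44 | $460.10 | $2,607.22
3 | $2,607.22 | $98.44 | $405.85 | $2,299.81

$2,299.81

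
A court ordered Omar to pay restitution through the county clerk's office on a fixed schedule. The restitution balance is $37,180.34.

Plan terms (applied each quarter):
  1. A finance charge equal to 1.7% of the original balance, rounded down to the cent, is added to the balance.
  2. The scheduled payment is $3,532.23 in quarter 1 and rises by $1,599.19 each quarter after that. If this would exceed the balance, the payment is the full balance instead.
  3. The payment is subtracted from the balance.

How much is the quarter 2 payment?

$5,131.42

# | Opening | Interest | Payment | End bal
1 | $37,180.34 | $632.06 | $3,532.23 | $34,280.17
2 | $34,280.17 | $632.06 | $5,131.42 | $29,780.81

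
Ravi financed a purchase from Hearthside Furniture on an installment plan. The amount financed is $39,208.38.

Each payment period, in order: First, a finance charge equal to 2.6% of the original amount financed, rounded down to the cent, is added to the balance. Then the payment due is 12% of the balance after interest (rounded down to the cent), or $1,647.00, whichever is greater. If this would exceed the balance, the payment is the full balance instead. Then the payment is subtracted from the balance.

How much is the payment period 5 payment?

Payment period 1: opening $39,208.38; interest $1,019.41 → $40,227.79; payment $4,827.33; balance $35,400.46
Payment period 2: opening $35,400.46; interest $1,019.41 → $36,419.87; payment $4,370.38; balance $32,049.49
Payment period 3: opening $32,049.49; interest $1,019.41 → $33,068.90; payment $3,968.26; balance $29,100.64
Payment period 4: opening $29,100.64; interest $1,019.41 → $30,120.05; payment $3,614.40; balance $26,505.65
Payment period 5: opening $26,505.65; interest $1,019.41 → $27,525.06; payment $3,303.00; balance $24,222.06

$3,303.00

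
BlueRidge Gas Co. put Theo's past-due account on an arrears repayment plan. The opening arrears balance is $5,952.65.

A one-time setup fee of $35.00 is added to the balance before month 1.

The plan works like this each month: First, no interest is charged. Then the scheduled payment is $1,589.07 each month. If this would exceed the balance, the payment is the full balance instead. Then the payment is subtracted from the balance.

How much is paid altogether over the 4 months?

Month 1: $5,987.65 − $1,589.07 → $4,398.58
Month 2: $4,398.58 − $1,589.07 → $2,809.51
Month 3: $2,809.51 − $1,589.07 → $1,220.44
Month 4: $1,220.44 − $1,220.44 → $0.00
Total paid: $5,987.65

$5,987.65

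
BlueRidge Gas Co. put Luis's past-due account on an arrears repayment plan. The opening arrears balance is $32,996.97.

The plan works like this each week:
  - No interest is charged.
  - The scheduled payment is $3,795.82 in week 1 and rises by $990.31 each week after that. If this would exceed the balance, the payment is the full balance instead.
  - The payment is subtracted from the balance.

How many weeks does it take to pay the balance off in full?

6

# | Opening | Payment | End bal
1 | $32,996.97 | $3,795.82 | $29,201.15
2 | $29,201.15 | $4,786.13 | $24,415.02
3 | $24,415.02 | $5,776.44 | $18,638.58
4 | $18,638.58 | $6,766.75 | $11,871.83
5 | $11,871.83 | $7,757.06 | $4,114.77
6 | $4,114.77 | $4,114.77 | $0.00
Balance reaches $0.00 in week 6.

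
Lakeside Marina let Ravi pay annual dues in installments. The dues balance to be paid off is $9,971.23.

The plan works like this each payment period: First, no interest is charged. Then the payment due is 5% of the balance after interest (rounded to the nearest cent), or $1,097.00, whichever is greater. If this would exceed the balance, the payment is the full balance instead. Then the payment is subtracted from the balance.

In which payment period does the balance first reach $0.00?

10

Payment period 1: $9,971.23 − $1,097.00 → $8,874.23
Payment period 2: $8,874.23 − $1,097.00 → $7,777.23
Payment period 3: $7,777.23 − $1,097.00 → $6,680.23
Payment period 4: $6,680.23 − $1,097.00 → $5,583.23
Payment period 5: $5,583.23 − $1,097.00 → $4,486.23
Payment period 6: $4,486.23 − $1,097.00 → $3,389.23
Payment period 7: $3,389.23 − $1,097.00 → $2,292.23
Payment period 8: $2,292.23 − $1,097.00 → $1,195.23
Payment period 9: $1,195.23 − $1,097.00 → $98.23
Payment period 10: $98.23 − $98.23 → $0.00
Balance reaches $0.00 in payment period 10.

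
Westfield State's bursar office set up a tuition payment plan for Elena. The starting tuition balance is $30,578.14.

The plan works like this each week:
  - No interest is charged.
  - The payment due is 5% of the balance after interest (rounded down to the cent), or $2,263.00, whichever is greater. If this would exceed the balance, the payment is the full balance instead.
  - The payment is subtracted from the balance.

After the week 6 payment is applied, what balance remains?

Week 1: $30,578.14 − $2,263.00 → $28,315.14
Week 2: $28,315.14 − $2,263.00 → $26,052.14
Week 3: $26,052.14 − $2,263.00 → $23,789.14
Week 4: $23,789.14 − $2,263.00 → $21,526.14
Week 5: $21,526.14 − $2,263.00 → $19,263.14
Week 6: $19,263.14 − $2,263.00 → $17,000.14

$17,000.14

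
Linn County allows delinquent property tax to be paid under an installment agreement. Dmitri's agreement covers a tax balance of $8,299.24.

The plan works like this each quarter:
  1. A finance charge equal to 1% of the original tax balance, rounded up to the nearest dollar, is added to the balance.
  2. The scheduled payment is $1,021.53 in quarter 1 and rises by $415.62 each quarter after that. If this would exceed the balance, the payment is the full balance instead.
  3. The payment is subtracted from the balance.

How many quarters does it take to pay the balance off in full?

5

# | Opening | Interest | Payment | End bal
1 | $8,299.24 | $83.00 | $1,021.53 | $7,360.71
2 | $7,360.71 | $83.00 | $1,437.15 | $6,006.56
3 | $6,006.56 | $83.00 | $1,852.77 | $4,236.79
4 | $4,236.79 | $83.00 | $2,268.39 | $2,051.40
5 | $2,051.40 | $83.00 | $2,134.40 | $0.00
Balance reaches $0.00 in quarter 5.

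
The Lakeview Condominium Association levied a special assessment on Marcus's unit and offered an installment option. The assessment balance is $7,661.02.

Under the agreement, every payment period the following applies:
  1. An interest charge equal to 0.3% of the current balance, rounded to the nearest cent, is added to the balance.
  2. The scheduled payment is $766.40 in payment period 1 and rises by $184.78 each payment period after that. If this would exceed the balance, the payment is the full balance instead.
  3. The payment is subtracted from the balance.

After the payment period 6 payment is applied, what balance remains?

$384.11

Payment period 1: opening $7,661.02; interest $22.98 → $7,684.00; payment $766.40; balance $6,917.60
Payment period 2: opening $6,917.60; interest $20.75 → $6,938.35; payment $951.18; balance $5,987.17
Payment period 3: opening $5,987.17; interest $17.96 → $6,005.13; payment $1,135.96; balance $4,869.17
Payment period 4: opening $4,869.17; interest $14.61 → $4,883.78; payment $1,320.74; balance $3,563.04
Payment period 5: opening $3,563.04; interest $10.69 → $3,573.73; payment $1,505.52; balance $2,068.21
Payment period 6: opening $2,068.21; interest $6.20 → $2,074.41; payment $1,690.30; balance $384.11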